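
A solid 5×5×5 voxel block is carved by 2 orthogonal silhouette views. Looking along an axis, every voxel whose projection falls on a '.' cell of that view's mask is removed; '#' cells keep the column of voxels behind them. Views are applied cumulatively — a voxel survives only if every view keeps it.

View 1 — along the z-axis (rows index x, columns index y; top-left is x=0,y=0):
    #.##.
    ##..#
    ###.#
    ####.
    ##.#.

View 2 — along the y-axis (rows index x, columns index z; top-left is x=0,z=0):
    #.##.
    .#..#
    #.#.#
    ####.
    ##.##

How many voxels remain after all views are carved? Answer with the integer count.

before carving: 125 voxels (5×5×5)
step 1: project along z, AND mask (17/25) → |grid| = 85
step 2: project along y, AND mask (16/25) → |grid| = 55

voxel count = 55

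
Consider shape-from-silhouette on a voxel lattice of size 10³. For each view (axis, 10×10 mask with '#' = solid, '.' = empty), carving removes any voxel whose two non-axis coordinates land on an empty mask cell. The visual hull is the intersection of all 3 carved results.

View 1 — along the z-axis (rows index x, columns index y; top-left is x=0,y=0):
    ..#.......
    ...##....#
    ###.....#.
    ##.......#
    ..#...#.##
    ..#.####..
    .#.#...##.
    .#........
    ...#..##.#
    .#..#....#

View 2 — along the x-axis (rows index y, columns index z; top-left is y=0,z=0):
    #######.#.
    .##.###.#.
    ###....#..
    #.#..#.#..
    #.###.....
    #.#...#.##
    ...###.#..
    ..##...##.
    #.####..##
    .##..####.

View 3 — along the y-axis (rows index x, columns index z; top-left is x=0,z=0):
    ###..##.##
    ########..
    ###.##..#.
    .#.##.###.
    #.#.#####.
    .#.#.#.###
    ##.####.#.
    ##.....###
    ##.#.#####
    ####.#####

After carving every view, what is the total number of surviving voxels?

full grid |V| = 1000
after view 1 [z-axis, 32 of 100 cells solid] → remaining = 320
after view 2 [x-axis, 52 of 100 cells solid] → remaining = 166
after view 3 [y-axis, 69 of 100 cells solid] → remaining = 119

119 voxels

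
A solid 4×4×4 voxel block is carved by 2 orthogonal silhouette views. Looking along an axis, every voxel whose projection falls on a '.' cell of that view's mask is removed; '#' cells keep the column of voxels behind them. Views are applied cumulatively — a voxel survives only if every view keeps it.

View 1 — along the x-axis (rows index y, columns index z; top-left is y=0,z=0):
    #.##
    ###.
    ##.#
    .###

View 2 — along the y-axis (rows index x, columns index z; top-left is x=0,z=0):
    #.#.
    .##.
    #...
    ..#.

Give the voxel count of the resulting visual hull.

voxel count = 18

start: 4×4×4 = 64 voxels
step 1: project along x, AND mask (12/16) → |grid| = 48
step 2: project along y, AND mask (6/16) → |grid| = 18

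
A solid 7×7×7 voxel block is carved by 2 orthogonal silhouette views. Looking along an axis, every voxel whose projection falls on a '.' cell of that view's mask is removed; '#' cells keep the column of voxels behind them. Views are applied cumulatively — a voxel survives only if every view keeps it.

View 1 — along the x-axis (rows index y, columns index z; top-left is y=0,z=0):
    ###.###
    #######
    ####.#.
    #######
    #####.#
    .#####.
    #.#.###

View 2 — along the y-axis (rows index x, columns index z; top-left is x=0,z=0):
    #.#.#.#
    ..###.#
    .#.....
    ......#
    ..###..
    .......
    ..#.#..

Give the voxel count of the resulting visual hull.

full grid |V| = 343
after view 1 [x-axis, 41 of 49 cells solid] → remaining = 287
after view 2 [y-axis, 15 of 49 cells solid] → remaining = 89

|visual hull| = 89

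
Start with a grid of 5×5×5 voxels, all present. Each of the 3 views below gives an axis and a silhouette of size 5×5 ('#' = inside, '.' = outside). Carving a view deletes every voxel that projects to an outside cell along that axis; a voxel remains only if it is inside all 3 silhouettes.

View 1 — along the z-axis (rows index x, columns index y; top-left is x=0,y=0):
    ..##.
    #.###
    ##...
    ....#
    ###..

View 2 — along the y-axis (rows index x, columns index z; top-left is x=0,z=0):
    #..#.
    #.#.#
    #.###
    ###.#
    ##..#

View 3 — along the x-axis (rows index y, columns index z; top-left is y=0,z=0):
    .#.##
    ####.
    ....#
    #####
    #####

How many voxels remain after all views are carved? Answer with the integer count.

initial block: 5^3 = 125
[1] z-view keeps 12 columns → grid now 60
[2] y-view keeps 16 columns → grid now 37
[3] x-view keeps 18 columns → grid now 24

remaining voxels: 24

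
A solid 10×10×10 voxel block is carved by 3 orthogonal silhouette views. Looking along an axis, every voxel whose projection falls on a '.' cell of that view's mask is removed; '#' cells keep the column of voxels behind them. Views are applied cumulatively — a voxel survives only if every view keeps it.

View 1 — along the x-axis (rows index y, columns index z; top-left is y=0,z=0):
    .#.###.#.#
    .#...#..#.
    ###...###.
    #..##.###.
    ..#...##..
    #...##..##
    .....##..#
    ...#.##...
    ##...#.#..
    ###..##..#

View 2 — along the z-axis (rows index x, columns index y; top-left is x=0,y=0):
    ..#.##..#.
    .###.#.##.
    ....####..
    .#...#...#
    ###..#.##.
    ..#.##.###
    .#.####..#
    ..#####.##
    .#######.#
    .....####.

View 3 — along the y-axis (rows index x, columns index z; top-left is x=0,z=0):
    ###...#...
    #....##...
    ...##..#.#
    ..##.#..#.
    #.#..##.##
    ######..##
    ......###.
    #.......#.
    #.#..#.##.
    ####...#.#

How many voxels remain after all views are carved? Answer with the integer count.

start: 10×10×10 = 1000 voxels
step 1: project along x, AND mask (45/100) → |grid| = 450
step 2: project along z, AND mask (54/100) → |grid| = 236
step 3: project along y, AND mask (45/100) → |grid| = 110

voxel count = 110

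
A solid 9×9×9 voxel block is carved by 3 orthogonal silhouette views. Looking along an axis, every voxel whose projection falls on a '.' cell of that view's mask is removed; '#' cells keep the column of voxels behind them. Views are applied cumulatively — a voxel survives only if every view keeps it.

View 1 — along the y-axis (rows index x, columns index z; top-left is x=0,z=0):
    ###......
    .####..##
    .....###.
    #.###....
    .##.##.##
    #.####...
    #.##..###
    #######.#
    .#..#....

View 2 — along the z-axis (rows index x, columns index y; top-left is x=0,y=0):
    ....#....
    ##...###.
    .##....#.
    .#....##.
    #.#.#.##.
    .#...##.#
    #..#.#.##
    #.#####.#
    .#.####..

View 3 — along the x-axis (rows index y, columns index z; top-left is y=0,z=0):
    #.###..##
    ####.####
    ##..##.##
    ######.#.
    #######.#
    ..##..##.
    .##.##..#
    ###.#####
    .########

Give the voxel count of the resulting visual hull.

148 voxels

full grid |V| = 729
V1 y: intersect with XZ mask (43 set) -- 387 left
V2 z: intersect with XY mask (38 set) -- 200 left
V3 x: intersect with YZ mask (60 set) -- 148 left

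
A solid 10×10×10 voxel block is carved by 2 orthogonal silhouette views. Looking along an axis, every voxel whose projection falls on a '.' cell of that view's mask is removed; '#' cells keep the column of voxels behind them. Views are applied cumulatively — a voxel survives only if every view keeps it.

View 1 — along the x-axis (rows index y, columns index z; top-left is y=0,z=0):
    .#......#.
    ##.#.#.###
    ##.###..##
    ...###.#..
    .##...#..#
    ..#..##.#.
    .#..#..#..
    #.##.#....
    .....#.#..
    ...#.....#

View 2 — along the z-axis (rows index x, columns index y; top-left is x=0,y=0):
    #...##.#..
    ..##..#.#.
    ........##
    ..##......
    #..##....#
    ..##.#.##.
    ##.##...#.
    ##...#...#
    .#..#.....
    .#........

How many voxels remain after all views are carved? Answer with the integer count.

130 voxels

initial block: 10^3 = 1000
after view 1 [x-axis, 39 of 100 cells solid] → remaining = 390
after view 2 [z-axis, 33 of 100 cells solid] → remaining = 130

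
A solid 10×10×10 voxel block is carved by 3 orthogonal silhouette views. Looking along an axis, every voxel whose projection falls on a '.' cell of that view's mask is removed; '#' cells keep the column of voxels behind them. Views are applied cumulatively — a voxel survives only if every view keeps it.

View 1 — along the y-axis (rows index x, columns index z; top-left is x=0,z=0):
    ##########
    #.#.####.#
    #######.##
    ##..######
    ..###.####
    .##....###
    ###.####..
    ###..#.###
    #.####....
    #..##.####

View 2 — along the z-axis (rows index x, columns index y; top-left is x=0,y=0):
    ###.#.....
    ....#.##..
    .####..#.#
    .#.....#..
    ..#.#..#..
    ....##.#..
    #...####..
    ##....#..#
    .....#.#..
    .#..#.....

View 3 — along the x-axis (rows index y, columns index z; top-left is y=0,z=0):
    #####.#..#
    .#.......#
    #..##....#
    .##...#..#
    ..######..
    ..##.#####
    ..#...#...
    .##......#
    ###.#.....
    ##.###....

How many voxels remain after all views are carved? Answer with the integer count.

|visual hull| = 111

start: 10×10×10 = 1000 voxels
carve view 1 (along y, XZ-mask fill 72/100): 720 voxels remain
carve view 2 (along z, XY-mask fill 34/100): 254 voxels remain
carve view 3 (along x, YZ-mask fill 44/100): 111 voxels remain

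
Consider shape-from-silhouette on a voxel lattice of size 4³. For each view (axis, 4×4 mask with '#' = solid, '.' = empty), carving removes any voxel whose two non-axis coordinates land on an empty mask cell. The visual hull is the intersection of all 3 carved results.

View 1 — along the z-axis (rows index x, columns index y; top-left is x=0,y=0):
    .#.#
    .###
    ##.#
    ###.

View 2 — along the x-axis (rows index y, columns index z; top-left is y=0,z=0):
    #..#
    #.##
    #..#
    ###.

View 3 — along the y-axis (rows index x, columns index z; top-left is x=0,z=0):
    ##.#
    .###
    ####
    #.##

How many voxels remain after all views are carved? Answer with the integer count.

initial block: 4^3 = 64
[1] z-view keeps 11 columns → grid now 44
[2] x-view keeps 10 columns → grid now 29
[3] y-view keeps 13 columns → grid now 24

remaining voxels: 24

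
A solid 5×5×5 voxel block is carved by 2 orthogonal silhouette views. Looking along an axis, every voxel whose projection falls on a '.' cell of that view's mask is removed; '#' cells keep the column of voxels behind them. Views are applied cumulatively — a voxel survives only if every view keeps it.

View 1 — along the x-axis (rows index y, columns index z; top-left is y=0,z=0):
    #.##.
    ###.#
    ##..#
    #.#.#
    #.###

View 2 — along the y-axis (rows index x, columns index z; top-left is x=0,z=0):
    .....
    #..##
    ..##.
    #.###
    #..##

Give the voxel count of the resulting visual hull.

remaining voxels: 43

full grid |V| = 125
after view 1 [x-axis, 17 of 25 cells solid] → remaining = 85
after view 2 [y-axis, 12 of 25 cells solid] → remaining = 43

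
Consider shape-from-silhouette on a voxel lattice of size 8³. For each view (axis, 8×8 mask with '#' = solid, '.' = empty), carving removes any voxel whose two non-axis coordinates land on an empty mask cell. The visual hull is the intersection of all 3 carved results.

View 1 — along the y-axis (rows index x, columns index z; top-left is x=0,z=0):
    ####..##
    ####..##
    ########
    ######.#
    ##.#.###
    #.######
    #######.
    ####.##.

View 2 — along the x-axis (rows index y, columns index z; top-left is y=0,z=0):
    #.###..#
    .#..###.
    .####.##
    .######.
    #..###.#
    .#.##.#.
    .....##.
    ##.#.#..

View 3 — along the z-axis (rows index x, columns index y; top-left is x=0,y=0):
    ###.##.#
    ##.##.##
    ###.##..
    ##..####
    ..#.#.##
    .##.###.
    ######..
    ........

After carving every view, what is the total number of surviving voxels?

|visual hull| = 141

before carving: 512 voxels (8×8×8)
step 1: project along y, AND mask (53/64) → |grid| = 424
step 2: project along x, AND mask (36/64) → |grid| = 235
step 3: project along z, AND mask (38/64) → |grid| = 141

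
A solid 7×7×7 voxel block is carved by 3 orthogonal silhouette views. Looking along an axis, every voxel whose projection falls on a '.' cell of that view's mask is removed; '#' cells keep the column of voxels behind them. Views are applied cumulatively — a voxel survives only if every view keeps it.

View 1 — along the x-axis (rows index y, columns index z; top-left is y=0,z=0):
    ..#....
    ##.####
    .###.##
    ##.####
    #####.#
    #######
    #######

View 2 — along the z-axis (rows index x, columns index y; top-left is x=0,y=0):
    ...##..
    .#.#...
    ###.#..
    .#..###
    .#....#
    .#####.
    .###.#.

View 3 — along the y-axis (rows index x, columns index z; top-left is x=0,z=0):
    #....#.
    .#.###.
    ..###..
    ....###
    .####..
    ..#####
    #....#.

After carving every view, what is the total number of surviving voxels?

start: 7×7×7 = 343 voxels
step 1: project along x, AND mask (38/49) → |grid| = 266
step 2: project along z, AND mask (23/49) → |grid| = 135
step 3: project along y, AND mask (23/49) → |grid| = 65

65 voxels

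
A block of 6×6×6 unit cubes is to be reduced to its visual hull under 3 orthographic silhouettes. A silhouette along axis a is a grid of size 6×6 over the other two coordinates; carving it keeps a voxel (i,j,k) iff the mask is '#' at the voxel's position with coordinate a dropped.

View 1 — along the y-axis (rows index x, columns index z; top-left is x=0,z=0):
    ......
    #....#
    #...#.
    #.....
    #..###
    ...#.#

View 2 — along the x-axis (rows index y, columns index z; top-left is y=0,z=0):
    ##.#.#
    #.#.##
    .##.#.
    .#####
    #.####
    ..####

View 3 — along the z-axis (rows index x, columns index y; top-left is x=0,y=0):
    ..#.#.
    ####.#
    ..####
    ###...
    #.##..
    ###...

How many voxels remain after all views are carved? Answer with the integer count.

23 voxels

start: 6×6×6 = 216 voxels
step 1: project along y, AND mask (11/36) → |grid| = 66
step 2: project along x, AND mask (25/36) → |grid| = 45
step 3: project along z, AND mask (20/36) → |grid| = 23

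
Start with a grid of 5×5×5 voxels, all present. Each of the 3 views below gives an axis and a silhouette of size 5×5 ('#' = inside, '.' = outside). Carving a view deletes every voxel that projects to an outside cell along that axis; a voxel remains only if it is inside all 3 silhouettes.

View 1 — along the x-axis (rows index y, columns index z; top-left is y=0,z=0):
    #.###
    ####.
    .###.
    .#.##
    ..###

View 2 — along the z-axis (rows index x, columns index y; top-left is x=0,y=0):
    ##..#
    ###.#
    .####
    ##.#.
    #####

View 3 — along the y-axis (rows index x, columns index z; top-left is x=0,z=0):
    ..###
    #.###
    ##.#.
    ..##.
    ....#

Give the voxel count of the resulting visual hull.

before carving: 125 voxels (5×5×5)
step 1: project along x, AND mask (17/25) → |grid| = 85
step 2: project along z, AND mask (19/25) → |grid| = 66
step 3: project along y, AND mask (13/25) → |grid| = 36

remaining voxels: 36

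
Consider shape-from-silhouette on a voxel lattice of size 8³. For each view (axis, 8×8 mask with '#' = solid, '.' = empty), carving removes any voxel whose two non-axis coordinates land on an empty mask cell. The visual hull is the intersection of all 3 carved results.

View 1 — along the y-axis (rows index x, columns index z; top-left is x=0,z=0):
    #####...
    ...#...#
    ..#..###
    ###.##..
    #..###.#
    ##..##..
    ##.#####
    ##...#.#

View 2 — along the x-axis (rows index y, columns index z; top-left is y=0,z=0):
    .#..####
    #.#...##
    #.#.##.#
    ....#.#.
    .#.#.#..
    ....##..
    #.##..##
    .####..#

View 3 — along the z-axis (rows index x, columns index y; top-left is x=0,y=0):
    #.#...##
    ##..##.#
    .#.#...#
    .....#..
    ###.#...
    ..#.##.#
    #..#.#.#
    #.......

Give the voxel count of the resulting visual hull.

full grid |V| = 512
step 1: project along y, AND mask (36/64) → |grid| = 288
step 2: project along x, AND mask (31/64) → |grid| = 139
step 3: project along z, AND mask (26/64) → |grid| = 61

voxel count = 61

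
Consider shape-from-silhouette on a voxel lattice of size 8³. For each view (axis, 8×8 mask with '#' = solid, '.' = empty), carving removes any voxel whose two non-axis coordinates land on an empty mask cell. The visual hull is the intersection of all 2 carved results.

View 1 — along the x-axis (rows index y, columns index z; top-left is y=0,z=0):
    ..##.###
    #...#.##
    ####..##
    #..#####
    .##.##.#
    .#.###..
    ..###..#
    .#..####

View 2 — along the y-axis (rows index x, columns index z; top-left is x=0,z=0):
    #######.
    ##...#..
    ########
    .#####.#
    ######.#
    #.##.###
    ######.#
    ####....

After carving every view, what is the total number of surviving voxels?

full grid |V| = 512
  1. axis=0 (YZ plane), |mask|=39  ⇒  voxels=312
  2. axis=1 (XZ plane), |mask|=48  ⇒  voxels=227

|visual hull| = 227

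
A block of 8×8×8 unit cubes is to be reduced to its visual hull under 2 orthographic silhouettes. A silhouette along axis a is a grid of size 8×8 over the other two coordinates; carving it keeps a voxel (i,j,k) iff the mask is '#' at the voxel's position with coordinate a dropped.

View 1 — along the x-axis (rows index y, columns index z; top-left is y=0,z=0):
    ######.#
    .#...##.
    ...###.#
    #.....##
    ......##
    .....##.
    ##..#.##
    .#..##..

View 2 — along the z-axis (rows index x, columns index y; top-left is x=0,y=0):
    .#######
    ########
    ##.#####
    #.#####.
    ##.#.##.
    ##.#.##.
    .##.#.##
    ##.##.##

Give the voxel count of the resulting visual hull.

remaining voxels: 179

before carving: 512 voxels (8×8×8)
V1 x: intersect with YZ mask (29 set) -- 232 left
V2 z: intersect with XY mask (49 set) -- 179 left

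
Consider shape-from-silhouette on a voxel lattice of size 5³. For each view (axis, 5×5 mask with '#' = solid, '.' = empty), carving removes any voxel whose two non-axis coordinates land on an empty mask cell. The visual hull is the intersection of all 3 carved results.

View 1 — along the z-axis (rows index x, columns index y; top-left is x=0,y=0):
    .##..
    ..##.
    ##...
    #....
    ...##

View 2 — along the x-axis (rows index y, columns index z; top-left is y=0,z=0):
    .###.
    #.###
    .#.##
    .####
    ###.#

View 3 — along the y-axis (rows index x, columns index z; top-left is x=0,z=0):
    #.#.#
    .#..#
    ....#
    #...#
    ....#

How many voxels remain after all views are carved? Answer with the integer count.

start: 5×5×5 = 125 voxels
carve view 1 (along z, XY-mask fill 9/25): 45 voxels remain
carve view 2 (along x, YZ-mask fill 18/25): 32 voxels remain
carve view 3 (along y, XZ-mask fill 9/25): 11 voxels remain

remaining voxels: 11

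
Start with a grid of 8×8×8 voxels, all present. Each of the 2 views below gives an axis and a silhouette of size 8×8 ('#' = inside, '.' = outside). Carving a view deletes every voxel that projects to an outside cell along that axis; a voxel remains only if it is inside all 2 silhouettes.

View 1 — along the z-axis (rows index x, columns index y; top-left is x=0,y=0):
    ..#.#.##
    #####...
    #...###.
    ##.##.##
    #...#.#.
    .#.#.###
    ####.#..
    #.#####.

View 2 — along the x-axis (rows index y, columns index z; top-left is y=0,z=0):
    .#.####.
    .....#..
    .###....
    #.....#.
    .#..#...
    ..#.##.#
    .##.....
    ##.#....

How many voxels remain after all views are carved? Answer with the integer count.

voxel count = 105

start: 8×8×8 = 512 voxels
  1. axis=2 (XY plane), |mask|=38  ⇒  voxels=304
  2. axis=0 (YZ plane), |mask|=22  ⇒  voxels=105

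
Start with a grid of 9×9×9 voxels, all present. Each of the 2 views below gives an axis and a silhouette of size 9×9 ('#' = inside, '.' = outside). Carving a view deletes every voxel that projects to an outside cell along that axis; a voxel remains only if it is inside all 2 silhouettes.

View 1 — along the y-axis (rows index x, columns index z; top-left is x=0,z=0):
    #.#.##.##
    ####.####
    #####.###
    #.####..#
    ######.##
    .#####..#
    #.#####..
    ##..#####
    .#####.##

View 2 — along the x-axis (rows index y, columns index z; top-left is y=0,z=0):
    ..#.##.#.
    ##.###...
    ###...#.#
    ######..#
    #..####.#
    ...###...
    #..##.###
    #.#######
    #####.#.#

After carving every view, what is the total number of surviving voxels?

full grid |V| = 729
after view 1 [y-axis, 62 of 81 cells solid] → remaining = 558
after view 2 [x-axis, 51 of 81 cells solid] → remaining = 360

360 voxels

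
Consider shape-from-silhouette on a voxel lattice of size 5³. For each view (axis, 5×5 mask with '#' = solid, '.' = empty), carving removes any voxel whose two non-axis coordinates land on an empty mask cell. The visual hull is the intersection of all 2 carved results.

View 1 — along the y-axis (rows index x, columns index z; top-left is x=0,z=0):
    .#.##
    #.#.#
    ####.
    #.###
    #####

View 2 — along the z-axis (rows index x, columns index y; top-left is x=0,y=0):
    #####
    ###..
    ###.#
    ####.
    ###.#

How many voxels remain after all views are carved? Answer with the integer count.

before carving: 125 voxels (5×5×5)
  1. axis=1 (XZ plane), |mask|=19  ⇒  voxels=95
  2. axis=2 (XY plane), |mask|=20  ⇒  voxels=76

|visual hull| = 76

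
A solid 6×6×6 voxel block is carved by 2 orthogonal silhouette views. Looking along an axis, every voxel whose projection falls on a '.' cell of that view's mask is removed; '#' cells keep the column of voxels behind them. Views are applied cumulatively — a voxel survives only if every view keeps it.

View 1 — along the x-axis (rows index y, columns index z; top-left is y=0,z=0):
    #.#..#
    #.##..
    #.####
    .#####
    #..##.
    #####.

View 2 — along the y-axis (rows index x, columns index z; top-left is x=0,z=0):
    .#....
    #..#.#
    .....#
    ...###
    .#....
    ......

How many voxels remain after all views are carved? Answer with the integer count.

initial block: 6^3 = 216
carve view 1 (along x, YZ-mask fill 24/36): 144 voxels remain
carve view 2 (along y, XZ-mask fill 9/36): 32 voxels remain

32 voxels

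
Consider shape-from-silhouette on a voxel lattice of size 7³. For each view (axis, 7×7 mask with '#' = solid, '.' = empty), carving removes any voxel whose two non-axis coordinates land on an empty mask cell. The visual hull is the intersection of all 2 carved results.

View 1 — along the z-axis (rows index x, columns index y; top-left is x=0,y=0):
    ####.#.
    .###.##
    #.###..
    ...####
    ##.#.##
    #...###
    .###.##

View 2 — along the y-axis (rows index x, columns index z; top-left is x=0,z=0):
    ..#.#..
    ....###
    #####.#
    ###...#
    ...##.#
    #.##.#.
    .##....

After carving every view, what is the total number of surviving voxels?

voxel count = 106

initial block: 7^3 = 343
V1 z: intersect with XY mask (32 set) -- 224 left
V2 y: intersect with XZ mask (24 set) -- 106 left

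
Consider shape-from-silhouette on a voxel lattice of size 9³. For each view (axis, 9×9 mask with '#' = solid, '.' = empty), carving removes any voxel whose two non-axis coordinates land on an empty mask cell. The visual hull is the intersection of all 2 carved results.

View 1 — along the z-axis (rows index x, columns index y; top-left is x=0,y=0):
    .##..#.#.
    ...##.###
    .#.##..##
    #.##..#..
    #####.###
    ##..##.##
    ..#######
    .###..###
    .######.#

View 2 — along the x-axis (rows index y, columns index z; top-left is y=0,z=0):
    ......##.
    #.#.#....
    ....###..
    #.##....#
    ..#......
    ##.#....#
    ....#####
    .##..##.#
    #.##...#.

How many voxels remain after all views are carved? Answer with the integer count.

185 voxels

initial block: 9^3 = 729
carve view 1 (along z, XY-mask fill 52/81): 468 voxels remain
carve view 2 (along x, YZ-mask fill 31/81): 185 voxels remain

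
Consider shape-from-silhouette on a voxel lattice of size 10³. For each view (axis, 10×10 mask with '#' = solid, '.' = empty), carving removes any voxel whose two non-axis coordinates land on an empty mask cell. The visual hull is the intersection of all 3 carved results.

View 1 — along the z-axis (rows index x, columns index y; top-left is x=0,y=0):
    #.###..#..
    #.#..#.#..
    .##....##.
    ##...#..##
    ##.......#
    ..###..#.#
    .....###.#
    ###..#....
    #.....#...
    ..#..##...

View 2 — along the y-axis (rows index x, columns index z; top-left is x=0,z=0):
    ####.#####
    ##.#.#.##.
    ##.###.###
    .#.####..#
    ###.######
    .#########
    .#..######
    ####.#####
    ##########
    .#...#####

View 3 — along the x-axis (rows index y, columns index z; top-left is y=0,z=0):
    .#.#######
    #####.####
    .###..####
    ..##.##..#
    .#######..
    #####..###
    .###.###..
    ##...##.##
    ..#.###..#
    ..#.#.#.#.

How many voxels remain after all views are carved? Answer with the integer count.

remaining voxels: 210

full grid |V| = 1000
carve view 1 (along z, XY-mask fill 39/100): 390 voxels remain
carve view 2 (along y, XZ-mask fill 79/100): 305 voxels remain
carve view 3 (along x, YZ-mask fill 65/100): 210 voxels remain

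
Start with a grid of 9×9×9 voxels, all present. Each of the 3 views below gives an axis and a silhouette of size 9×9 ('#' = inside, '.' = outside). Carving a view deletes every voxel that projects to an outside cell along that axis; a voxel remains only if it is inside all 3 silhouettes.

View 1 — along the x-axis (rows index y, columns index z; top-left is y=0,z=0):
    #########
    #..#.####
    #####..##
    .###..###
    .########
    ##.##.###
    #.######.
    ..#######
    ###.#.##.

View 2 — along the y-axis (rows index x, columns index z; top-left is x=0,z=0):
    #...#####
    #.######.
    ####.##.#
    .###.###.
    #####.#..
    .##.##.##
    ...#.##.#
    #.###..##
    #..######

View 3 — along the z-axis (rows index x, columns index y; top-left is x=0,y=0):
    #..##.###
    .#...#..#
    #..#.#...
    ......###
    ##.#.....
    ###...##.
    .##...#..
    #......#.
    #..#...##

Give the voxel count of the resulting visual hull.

before carving: 729 voxels (9×9×9)
carve view 1 (along x, YZ-mask fill 63/81): 567 voxels remain
carve view 2 (along y, XZ-mask fill 55/81): 387 voxels remain
carve view 3 (along z, XY-mask fill 32/81): 151 voxels remain

voxel count = 151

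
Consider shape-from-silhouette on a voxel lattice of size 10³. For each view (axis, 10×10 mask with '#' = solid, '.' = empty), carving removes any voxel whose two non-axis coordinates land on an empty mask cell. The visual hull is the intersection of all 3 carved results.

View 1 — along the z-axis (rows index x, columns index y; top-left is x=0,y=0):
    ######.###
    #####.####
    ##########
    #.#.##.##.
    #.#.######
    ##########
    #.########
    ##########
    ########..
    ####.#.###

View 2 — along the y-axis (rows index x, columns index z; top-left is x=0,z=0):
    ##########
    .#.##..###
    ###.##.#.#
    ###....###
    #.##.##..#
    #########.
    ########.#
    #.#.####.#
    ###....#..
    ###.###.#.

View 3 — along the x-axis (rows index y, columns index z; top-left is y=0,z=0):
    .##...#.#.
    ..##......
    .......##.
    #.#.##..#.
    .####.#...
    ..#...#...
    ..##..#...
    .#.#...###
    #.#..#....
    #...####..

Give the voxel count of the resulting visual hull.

remaining voxels: 230

initial block: 10^3 = 1000
  1. axis=2 (XY plane), |mask|=87  ⇒  voxels=870
  2. axis=1 (XZ plane), |mask|=71  ⇒  voxels=627
  3. axis=0 (YZ plane), |mask|=36  ⇒  voxels=230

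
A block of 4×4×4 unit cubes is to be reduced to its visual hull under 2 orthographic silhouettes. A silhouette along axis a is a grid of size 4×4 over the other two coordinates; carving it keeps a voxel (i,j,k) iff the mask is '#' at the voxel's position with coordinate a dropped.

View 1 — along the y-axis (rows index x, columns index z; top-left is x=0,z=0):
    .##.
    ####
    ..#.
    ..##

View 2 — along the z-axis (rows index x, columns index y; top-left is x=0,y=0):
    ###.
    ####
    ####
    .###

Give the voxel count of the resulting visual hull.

voxel count = 32

full grid |V| = 64
carve view 1 (along y, XZ-mask fill 9/16): 36 voxels remain
carve view 2 (along z, XY-mask fill 14/16): 32 voxels remain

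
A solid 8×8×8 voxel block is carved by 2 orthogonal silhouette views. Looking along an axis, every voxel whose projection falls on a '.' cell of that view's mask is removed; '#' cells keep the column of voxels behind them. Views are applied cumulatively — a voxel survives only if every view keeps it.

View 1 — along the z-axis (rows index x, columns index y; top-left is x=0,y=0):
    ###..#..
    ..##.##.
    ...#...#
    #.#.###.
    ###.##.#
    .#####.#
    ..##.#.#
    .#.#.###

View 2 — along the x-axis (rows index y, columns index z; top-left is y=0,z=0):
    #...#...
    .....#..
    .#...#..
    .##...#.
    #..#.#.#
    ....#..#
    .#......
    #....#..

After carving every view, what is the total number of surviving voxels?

start: 8×8×8 = 512 voxels
after view 1 [z-axis, 36 of 64 cells solid] → remaining = 288
after view 2 [x-axis, 17 of 64 cells solid] → remaining = 76

|visual hull| = 76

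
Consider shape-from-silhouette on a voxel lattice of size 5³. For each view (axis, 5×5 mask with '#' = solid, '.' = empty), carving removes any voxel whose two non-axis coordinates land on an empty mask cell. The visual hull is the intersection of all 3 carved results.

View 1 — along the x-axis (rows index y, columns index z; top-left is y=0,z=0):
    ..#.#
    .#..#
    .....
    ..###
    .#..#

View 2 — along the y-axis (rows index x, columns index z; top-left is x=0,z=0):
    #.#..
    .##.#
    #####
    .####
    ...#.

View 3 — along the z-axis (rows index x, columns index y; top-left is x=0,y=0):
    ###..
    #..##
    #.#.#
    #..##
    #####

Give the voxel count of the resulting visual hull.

full grid |V| = 125
V1 x: intersect with YZ mask (9 set) -- 45 left
V2 y: intersect with XZ mask (15 set) -- 29 left
V3 z: intersect with XY mask (17 set) -- 19 left

19 voxels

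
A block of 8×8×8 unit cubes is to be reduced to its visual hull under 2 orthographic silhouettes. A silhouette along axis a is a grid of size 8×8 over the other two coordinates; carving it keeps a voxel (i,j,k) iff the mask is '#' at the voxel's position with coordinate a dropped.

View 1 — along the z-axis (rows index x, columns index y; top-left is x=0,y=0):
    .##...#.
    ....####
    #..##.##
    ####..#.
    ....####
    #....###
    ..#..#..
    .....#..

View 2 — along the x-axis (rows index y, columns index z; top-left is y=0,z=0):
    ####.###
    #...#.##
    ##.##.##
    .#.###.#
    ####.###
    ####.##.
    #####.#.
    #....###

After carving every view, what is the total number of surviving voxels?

full grid |V| = 512
V1 z: intersect with XY mask (28 set) -- 224 left
V2 x: intersect with YZ mask (45 set) -- 160 left

voxel count = 160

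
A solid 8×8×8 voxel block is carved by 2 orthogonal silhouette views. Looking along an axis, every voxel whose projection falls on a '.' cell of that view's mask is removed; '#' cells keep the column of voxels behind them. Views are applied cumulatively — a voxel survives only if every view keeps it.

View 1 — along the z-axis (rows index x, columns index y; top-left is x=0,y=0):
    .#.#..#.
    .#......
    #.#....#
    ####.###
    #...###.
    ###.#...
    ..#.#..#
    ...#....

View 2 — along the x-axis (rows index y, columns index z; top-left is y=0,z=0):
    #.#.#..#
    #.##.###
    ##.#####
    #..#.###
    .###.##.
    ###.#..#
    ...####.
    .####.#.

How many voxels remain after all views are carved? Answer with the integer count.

full grid |V| = 512
carve view 1 (along z, XY-mask fill 26/64): 208 voxels remain
carve view 2 (along x, YZ-mask fill 41/64): 135 voxels remain

135 voxels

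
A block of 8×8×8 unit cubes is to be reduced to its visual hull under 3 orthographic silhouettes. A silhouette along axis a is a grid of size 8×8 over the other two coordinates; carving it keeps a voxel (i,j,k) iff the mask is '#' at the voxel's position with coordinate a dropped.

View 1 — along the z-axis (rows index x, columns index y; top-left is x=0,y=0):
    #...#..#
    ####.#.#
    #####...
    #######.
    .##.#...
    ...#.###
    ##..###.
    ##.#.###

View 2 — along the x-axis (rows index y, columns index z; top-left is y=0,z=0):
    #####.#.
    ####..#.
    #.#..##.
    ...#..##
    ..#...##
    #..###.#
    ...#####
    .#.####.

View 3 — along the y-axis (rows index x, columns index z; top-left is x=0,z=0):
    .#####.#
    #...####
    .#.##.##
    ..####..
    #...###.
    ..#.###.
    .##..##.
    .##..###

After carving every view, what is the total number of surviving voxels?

|visual hull| = 97

full grid |V| = 512
[1] z-view keeps 39 columns → grid now 312
[2] x-view keeps 36 columns → grid now 177
[3] y-view keeps 37 columns → grid now 97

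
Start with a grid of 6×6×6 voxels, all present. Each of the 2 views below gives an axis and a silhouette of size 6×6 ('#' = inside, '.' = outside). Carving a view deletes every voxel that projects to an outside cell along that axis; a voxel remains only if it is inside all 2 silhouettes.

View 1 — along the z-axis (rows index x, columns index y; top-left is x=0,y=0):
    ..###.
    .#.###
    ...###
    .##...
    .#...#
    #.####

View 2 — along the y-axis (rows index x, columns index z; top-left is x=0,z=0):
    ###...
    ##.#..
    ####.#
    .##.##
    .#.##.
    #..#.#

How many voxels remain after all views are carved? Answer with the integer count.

remaining voxels: 65

initial block: 6^3 = 216
carve view 1 (along z, XY-mask fill 19/36): 114 voxels remain
carve view 2 (along y, XZ-mask fill 21/36): 65 voxels remain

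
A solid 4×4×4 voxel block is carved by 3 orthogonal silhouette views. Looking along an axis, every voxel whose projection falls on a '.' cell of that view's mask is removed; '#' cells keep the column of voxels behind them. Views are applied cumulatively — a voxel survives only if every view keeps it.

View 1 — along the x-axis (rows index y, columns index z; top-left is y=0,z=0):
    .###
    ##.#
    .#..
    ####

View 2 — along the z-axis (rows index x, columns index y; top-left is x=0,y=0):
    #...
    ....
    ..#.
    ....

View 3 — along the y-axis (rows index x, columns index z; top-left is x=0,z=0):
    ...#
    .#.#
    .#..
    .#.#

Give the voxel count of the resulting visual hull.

start: 4×4×4 = 64 voxels
  1. axis=0 (YZ plane), |mask|=11  ⇒  voxels=44
  2. axis=2 (XY plane), |mask|=2  ⇒  voxels=4
  3. axis=1 (XZ plane), |mask|=6  ⇒  voxels=2

2 voxels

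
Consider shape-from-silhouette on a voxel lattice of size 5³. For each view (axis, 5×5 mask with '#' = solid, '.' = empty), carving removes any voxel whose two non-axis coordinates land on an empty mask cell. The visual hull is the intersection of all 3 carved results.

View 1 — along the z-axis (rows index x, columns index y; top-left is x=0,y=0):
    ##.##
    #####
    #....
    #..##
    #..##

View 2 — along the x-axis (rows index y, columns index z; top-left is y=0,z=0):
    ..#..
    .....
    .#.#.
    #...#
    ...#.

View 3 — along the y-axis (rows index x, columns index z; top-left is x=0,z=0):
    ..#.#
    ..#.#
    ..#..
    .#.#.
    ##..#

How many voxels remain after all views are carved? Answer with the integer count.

before carving: 125 voxels (5×5×5)
carve view 1 (along z, XY-mask fill 16/25): 80 voxels remain
carve view 2 (along x, YZ-mask fill 6/25): 19 voxels remain
carve view 3 (along y, XZ-mask fill 10/25): 8 voxels remain

8 voxels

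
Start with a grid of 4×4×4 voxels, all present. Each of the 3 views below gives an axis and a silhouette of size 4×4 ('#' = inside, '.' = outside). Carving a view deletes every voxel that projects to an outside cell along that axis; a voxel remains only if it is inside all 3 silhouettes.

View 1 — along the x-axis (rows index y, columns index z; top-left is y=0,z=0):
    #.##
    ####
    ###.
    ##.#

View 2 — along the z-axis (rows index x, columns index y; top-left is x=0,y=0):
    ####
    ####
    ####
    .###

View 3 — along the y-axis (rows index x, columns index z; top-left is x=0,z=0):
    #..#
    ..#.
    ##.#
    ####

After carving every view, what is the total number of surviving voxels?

full grid |V| = 64
  1. axis=0 (YZ plane), |mask|=13  ⇒  voxels=52
  2. axis=2 (XY plane), |mask|=15  ⇒  voxels=49
  3. axis=1 (XZ plane), |mask|=10  ⇒  voxels=30

|visual hull| = 30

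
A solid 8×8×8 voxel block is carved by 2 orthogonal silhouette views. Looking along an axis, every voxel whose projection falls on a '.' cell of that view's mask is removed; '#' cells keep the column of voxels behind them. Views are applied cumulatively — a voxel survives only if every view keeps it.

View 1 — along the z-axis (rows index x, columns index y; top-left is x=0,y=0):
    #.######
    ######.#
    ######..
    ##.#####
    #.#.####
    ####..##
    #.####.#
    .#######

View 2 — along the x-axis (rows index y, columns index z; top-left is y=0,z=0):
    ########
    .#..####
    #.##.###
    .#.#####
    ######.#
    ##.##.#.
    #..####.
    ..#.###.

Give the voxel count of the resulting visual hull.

remaining voxels: 302

start: 8×8×8 = 512 voxels
  1. axis=2 (XY plane), |mask|=52  ⇒  voxels=416
  2. axis=0 (YZ plane), |mask|=46  ⇒  voxels=302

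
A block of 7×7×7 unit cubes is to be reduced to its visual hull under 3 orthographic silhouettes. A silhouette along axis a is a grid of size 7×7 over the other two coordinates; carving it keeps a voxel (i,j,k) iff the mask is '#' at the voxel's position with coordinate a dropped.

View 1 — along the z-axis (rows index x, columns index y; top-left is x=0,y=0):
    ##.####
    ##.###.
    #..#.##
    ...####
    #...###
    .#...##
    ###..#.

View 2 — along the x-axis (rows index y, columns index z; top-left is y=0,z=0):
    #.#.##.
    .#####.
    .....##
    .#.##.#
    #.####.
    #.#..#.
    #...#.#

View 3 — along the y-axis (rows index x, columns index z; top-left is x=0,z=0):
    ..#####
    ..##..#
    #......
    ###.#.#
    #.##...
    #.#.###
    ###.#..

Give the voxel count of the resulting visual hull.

remaining voxels: 65

start: 7×7×7 = 343 voxels
after view 1 [z-axis, 30 of 49 cells solid] → remaining = 210
after view 2 [x-axis, 26 of 49 cells solid] → remaining = 114
after view 3 [y-axis, 26 of 49 cells solid] → remaining = 65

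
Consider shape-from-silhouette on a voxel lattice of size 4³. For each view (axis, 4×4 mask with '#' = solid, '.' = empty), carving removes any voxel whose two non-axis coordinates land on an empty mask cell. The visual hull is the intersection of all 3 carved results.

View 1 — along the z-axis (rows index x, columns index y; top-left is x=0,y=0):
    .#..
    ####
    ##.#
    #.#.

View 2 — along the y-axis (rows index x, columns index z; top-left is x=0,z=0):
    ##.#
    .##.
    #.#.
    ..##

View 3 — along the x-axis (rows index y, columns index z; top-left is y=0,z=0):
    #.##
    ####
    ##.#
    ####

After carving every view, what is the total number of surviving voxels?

|visual hull| = 18

initial block: 4^3 = 64
step 1: project along z, AND mask (10/16) → |grid| = 40
step 2: project along y, AND mask (9/16) → |grid| = 21
step 3: project along x, AND mask (14/16) → |grid| = 18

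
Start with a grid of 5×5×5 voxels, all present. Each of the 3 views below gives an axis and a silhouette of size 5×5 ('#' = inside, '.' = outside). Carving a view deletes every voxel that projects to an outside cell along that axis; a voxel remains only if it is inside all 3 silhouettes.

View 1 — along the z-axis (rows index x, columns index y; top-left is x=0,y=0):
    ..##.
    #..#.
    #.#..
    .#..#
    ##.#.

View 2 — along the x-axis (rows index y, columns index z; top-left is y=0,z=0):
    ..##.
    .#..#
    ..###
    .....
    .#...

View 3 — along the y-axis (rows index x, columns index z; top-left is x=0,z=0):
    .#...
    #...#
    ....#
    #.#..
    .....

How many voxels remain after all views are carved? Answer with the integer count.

remaining voxels: 1

before carving: 125 voxels (5×5×5)
carve view 1 (along z, XY-mask fill 11/25): 55 voxels remain
carve view 2 (along x, YZ-mask fill 8/25): 17 voxels remain
carve view 3 (along y, XZ-mask fill 6/25): 1 voxels remain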